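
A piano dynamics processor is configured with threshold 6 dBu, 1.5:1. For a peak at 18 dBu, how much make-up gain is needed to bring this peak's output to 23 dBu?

Overshoot 12 dB → 12/1.5 = 8 dB after compression, so the compressed level is 6 + 8 = 14 dBu.
Make-up = target − compressed = 23 − 14 = 9 dB.

9 dB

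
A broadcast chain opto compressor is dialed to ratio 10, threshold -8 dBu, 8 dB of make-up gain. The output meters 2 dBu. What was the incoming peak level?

12 dBu

Before make-up, the level was 2 − 8 = -6 dBu.
Post-compression overshoot = -6 − (-8) = 2 dB.
Input overshoot = R × output overshoot = 20 dB → input = -8 + 20 = 12 dBu.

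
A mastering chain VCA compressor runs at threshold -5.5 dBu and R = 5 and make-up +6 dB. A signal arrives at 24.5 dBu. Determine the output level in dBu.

The input is 30 dB above the -5.5 dBu threshold.
The 30 dB excess becomes 6 dB after 5:1 reduction.
So the level is -5.5 + 6 = 0.5 dBu; make-up adds 6 dB, giving 6.5 dBu.

6.5 dBu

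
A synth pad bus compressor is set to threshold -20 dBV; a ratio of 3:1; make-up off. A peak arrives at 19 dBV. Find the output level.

-7 dBV

19 dBV sits 39 dB over threshold.
At 3:1 the overshoot is divided by 3, leaving 13 dB above threshold.
So the level is -20 + 13 = -7 dBV.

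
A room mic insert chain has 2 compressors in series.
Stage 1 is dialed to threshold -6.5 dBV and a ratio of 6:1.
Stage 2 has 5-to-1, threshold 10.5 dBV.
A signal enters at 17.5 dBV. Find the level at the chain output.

Stage 1: 17.5 dBV is 24 dB over -6.5 dBV; at 6:1 that becomes 4 dB over, giving -2.5 dBV.
Stage 2: -2.5 dBV ≤ 10.5 dBV, so stage 2 doesn't engage; output -2.5 dBV.

-2.5 dBV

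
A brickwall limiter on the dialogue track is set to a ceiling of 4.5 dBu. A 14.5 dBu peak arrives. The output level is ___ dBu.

4.5 dBu

The limiter clamps the peak to its 4.5 dBu ceiling.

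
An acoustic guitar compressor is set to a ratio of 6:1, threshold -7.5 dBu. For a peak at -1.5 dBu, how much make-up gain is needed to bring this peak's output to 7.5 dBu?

The peak compresses to -7.5 + 6/6 = -6.5 dBu.
To reach 7.5 dBu requires 7.5 − (-6.5) = 14 dB of make-up.

14 dB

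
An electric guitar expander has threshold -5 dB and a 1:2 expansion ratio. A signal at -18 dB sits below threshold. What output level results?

-31 dB

Undershoot = (-5) − (-18) = 13 dB.
At 1:2, that expands to 26 dB under threshold.
Output = -5 − 26 = -31 dB.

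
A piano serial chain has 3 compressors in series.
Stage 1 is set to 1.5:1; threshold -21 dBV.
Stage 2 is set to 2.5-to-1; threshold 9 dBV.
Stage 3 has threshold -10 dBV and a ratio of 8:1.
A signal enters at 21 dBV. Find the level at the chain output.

-7.875 dBV

Stage 1: 42 dB above -21 dBV, reduced 1.5:1 to 28 dB above → 7 dBV.
Stage 2: 7 dBV is at or below the 9 dBV threshold — no compression; output 7 dBV.
Stage 3: 17 dB above -10 dBV, reduced 8:1 to 2.125 dB above → -7.875 dBV.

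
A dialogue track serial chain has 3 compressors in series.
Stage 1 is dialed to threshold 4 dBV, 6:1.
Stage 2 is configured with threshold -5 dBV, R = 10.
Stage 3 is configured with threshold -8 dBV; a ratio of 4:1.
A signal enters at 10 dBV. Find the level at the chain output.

Stage 1: 10 dBV is 6 dB over 4 dBV; at 6:1 that becomes 1 dB over, giving 5 dBV.
Stage 2: overshoot 10 dB → 10/10 = 1 dB → -4 dBV.
Stage 3: -4 dBV is 4 dB over -8 dBV; at 4:1 that becomes 1 dB over, giving -7 dBV.

-7 dBV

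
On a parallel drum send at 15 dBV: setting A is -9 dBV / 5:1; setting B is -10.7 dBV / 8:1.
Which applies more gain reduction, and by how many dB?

B, by 3.2875 dB

A: overshoot 24 dB → output overshoot 4.8 dB → GR 19.2 dB.
B: overshoot 25.7 dB → output overshoot 3.2125 dB → GR 22.4875 dB.
B reduces 3.2875 dB more.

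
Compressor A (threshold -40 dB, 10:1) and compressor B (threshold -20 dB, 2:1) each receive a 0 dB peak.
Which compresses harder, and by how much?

A: 40 dB over, compressed to 4 dB over, so 36 dB of GR.
B: 20 dB over, compressed to 10 dB over, so 10 dB of GR.
Difference: 26 dB in favour of A.

A, by 26 dB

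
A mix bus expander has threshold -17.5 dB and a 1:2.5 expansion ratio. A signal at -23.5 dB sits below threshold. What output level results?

Below threshold, a 1:2.5 expander applies gain = (2.5−1)×(T − x) of attenuation.
(2.5−1) × 6 = 9 dB, so output = -23.5 − 9 = -32.5 dB.

-32.5 dB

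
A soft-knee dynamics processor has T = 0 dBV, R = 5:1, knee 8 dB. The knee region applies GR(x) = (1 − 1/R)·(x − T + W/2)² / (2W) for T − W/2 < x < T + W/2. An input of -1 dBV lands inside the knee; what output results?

x − T + W/2 = -1 − 0 + 4 = 3.
GR = (1 − 1/5) × 3² / 16 = 0.8 × 9 / 16 = 0.45 dB.
Output = -1 − 0.45 = -1.45 dBV.

-1.45 dBV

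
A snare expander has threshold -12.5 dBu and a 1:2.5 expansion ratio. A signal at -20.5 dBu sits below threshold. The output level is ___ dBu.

-32.5 dBu

Below threshold, a 1:2.5 expander applies gain = (2.5−1)×(T − x) of attenuation.
(2.5−1) × 8 = 12 dB, so output = -20.5 − 12 = -32.5 dBu.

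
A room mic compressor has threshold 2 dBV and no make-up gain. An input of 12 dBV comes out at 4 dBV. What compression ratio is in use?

5:1

Input overshoot = 12 − 2 = 10 dB; output overshoot = 4 − 2 = 2 dB.
Ratio = 10 / 2 = 5.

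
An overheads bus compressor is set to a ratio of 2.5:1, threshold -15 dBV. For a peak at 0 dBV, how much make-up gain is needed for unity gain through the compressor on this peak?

Without make-up, output = threshold + overshoot/2.5 = -15 + 6 = -9 dBV.
Gap to target: 9 dB.

9 dB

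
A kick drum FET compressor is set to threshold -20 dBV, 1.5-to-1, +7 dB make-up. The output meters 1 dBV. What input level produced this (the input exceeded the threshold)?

Before make-up, the level was 1 − 7 = -6 dBV.
Post-compression overshoot = -6 − (-20) = 14 dB.
Input overshoot = R × output overshoot = 21 dB → input = -20 + 21 = 1 dBV.

1 dBV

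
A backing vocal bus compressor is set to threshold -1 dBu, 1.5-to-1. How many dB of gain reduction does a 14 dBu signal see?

Overshoot = 14 − (-1) = 15 dB.
After 1.5:1 compression the overshoot becomes 15/1.5 = 10 dB.
Gain reduction = 15 − 10 = 5 dB.

5 dB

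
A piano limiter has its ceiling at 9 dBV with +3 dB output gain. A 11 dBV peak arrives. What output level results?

A brickwall limiter is an ∞:1 compressor: any input above the ceiling is clamped to 9 dBV.
Output gain then adds 3 dB: 9 + 3 = 12 dBV.

12 dBV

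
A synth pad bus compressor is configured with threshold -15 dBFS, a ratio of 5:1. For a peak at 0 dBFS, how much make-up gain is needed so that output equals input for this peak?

Without make-up, output = threshold + overshoot/5 = -15 + 3 = -12 dBFS.
Gap to target: 12 dB.

12 dB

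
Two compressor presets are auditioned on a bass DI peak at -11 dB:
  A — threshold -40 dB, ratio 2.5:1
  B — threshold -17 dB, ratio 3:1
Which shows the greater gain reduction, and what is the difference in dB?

A, by 13.4 dB

A: GR = 29 − 29/2.5 = 17.4 dB.
B: GR = 6 − 6/3 = 4 dB.
A applies 13.4 dB more gain reduction.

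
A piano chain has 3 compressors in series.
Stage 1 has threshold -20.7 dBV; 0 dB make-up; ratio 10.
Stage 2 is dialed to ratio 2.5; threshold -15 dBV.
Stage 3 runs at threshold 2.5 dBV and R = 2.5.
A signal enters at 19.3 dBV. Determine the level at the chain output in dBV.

-16.7 dBV

Stage 1: 19.3 dBV is 40 dB over -20.7 dBV; at 10:1 that becomes 4 dB over, giving -16.7 dBV.
Stage 2: -16.7 dBV is at or below the -15 dBV threshold — no compression; output -16.7 dBV.
Stage 3: -16.7 dBV ≤ 2.5 dBV, so stage 3 doesn't engage; output -16.7 dBV.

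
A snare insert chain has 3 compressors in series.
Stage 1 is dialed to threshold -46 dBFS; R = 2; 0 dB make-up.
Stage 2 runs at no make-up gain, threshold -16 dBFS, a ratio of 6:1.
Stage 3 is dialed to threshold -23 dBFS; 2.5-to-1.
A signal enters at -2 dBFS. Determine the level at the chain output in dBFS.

-24 dBFS

Stage 1: overshoot 44 dB → 44/2 = 22 dB → -24 dBFS.
Stage 2: below threshold (-24 ≤ -16); passes unchanged; output -24 dBFS.
Stage 3: -24 dBFS ≤ -23 dBFS, so stage 3 doesn't engage; output -24 dBFS.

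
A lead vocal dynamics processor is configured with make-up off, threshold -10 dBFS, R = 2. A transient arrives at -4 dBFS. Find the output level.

-7 dBFS

Overshoot: -4 − (-10) = 6 dB.
At 2:1 the overshoot is divided by 2, leaving 3 dB above threshold.
That puts the output at -7 dBFS.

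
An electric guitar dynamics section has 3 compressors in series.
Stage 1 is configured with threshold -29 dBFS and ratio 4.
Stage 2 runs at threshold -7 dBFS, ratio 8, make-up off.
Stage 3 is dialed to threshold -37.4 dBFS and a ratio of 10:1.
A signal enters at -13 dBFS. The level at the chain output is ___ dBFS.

-36.16 dBFS

Stage 1: -13 dBFS is 16 dB over -29 dBFS; at 4:1 that becomes 4 dB over, giving -25 dBFS.
Stage 2: below threshold (-25 ≤ -7); passes unchanged; output -25 dBFS.
Stage 3: overshoot 12.4 dB → 12.4/10 = 1.24 dB → -36.16 dBFS.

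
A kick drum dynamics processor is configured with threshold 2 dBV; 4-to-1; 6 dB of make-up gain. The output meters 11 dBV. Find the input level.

Before make-up, the level was 11 − 6 = 5 dBV.
That's 3 dB above the 2 dBV threshold.
Input overshoot = R × output overshoot = 12 dB → input = 2 + 12 = 14 dBV.

14 dBV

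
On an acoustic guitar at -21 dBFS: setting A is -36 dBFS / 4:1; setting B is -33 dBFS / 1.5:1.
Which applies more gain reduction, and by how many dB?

A, by 7.25 dB

A: 15 dB over, compressed to 3.75 dB over, so 11.25 dB of GR.
B: 12 dB over, compressed to 8 dB over, so 4 dB of GR.
A reduces 7.25 dB more.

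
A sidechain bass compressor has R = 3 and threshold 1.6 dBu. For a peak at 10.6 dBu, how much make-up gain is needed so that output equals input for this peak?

Overshoot 9 dB → 9/3 = 3 dB after compression, so the compressed level is 1.6 + 3 = 4.6 dBu.
Make-up = target − compressed = 10.6 − 4.6 = 6 dB.

6 dB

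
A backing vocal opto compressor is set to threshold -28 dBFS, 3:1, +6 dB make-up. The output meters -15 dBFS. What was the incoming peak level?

-7 dBFS

Stripping the +6 dB make-up gives -21 dBFS at the gain stage.
Post-compression overshoot = -21 − (-28) = 7 dB.
Before 3:1 compression the overshoot was 7 × 3 = 21 dB, so input = -28 + 21 = -7 dBFS.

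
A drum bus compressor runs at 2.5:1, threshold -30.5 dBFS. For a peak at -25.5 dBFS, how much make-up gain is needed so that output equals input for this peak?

3 dB

Overshoot 5 dB → 5/2.5 = 2 dB after compression, so the compressed level is -30.5 + 2 = -28.5 dBFS.
Make-up = target − compressed = -25.5 − (-28.5) = 3 dB.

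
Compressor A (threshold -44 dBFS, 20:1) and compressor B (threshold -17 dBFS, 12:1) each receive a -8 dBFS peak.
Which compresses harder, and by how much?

A, by 25.95 dB

A: overshoot 36 dB → output overshoot 1.8 dB → GR 34.2 dB.
B: overshoot 9 dB → output overshoot 0.75 dB → GR 8.25 dB.
Difference: 25.95 dB in favour of A.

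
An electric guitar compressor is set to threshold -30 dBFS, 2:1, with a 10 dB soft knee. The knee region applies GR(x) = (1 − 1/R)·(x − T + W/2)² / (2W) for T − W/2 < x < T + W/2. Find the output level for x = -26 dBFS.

-28.025 dBFS

x − T + W/2 = -26 − (-30) + 5 = 9.
GR = (1 − 1/2) × 9² / 20 = 0.5 × 81 / 20 = 2.025 dB.
Output = -26 − 2.025 = -28.025 dBFS.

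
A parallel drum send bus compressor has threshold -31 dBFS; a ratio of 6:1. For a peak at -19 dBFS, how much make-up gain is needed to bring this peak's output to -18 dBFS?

The peak compresses to -31 + 12/6 = -29 dBFS.
To reach -18 dBFS requires -18 − (-29) = 11 dB of make-up.

11 dB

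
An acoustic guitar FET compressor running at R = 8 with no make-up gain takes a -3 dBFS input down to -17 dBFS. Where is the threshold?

-19 dBFS

Gain reduction = -3 − (-17) = 14 dB; output overshoot = GR / (R − 1) = 14 / 7 = 2 dB.
Threshold = output − output overshoot = -17 − 2 = -19 dBFS.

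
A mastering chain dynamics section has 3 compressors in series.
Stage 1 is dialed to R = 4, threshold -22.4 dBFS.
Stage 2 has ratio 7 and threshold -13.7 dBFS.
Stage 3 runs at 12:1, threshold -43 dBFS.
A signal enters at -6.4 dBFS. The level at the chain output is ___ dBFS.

Stage 1: -6.4 dBFS is 16 dB over -22.4 dBFS; at 4:1 that becomes 4 dB over, giving -18.4 dBFS.
Stage 2: -18.4 dBFS ≤ -13.7 dBFS, so stage 2 doesn't engage; output -18.4 dBFS.
Stage 3: overshoot 24.6 dB → 24.6/12 = 2.05 dB → -40.95 dBFS.

-40.95 dBFS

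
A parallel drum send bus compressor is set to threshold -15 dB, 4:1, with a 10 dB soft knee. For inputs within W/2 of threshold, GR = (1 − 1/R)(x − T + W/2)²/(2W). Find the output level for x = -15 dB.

x − T + W/2 = -15 − (-15) + 5 = 5.
GR = (1 − 1/4) × 5² / 20 = 0.75 × 25 / 20 = 0.9375 dB.
Output = -15 − 0.9375 = -15.9375 dB.

-15.9375 dB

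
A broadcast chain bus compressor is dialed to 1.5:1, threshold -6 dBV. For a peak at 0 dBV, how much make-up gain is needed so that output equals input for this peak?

The peak compresses to -6 + 6/1.5 = -2 dBV.
To reach 0 dBV requires 0 − (-2) = 2 dB of make-up.

2 dB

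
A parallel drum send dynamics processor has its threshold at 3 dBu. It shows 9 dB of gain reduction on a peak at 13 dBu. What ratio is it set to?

10:1

Input overshoot = 13 − 3 = 10 dB.
Output overshoot = 10 − 9 = 1 dB.
Ratio = input overshoot / output overshoot = 10 / 1 = 10.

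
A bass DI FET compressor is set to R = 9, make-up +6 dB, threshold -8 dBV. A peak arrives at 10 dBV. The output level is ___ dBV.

0 dBV

10 dBV sits 18 dB over threshold.
9:1 compression reduces that to 18/9 = 2 dB over.
So the level is -8 + 2 = -6 dBV; make-up adds 6 dB, giving 0 dBV.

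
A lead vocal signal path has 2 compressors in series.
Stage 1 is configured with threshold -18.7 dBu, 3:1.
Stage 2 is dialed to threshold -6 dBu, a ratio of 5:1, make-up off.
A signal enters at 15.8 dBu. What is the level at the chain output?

-7.2 dBu

Stage 1: 34.5 dB above -18.7 dBu, reduced 3:1 to 11.5 dB above → -7.2 dBu.
Stage 2: -7.2 dBu ≤ -6 dBu, so stage 2 doesn't engage; output -7.2 dBu.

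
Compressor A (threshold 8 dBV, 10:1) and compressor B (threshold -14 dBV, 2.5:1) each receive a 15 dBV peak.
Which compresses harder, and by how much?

B, by 11.1 dB

A: overshoot 7 dB → output overshoot 0.7 dB → GR 6.3 dB.
B: overshoot 29 dB → output overshoot 11.6 dB → GR 17.4 dB.
B reduces 11.1 dB more.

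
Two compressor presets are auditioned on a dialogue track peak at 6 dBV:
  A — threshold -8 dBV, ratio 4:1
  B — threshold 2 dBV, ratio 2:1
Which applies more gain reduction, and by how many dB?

A, by 8.5 dB

A: overshoot 14 dB → output overshoot 3.5 dB → GR 10.5 dB.
B: overshoot 4 dB → output overshoot 2 dB → GR 2 dB.
A reduces 8.5 dB more.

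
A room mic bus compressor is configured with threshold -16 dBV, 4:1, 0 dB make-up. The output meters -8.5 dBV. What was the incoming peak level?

Post-compression overshoot = -8.5 − (-16) = 7.5 dB.
Input overshoot = R × output overshoot = 30 dB → input = -16 + 30 = 14 dBV.

14 dBV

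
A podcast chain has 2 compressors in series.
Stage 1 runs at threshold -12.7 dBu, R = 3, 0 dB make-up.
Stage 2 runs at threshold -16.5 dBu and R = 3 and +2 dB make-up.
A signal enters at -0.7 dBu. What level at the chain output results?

Stage 1: overshoot 12 dB → 12/3 = 4 dB → -8.7 dBu.
Stage 2: -8.7 dBu is 7.8 dB over -16.5 dBu; at 3:1 that becomes 2.6 dB over, giving -13.9 dBu; +2 dB make-up → -11.9 dBu.

-11.9 dBu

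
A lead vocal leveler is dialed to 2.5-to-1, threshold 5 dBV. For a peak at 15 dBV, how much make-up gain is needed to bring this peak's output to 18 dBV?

9 dB

Overshoot 10 dB → 10/2.5 = 4 dB after compression, so the compressed level is 5 + 4 = 9 dBV.
Make-up = target − compressed = 18 − 9 = 9 dB.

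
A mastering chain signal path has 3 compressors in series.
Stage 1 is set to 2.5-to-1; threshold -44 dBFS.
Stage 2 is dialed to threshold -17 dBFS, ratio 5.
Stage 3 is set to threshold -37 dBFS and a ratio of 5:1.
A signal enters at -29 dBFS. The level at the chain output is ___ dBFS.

Stage 1: 15 dB above -44 dBFS, reduced 2.5:1 to 6 dB above → -38 dBFS.
Stage 2: -38 dBFS is at or below the -17 dBFS threshold — no compression; output -38 dBFS.
Stage 3: -38 dBFS is at or below the -37 dBFS threshold — no compression; output -38 dBFS.

-38 dBFS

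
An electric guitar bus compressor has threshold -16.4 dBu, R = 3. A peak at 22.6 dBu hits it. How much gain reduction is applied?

22.6 dBu exceeds the threshold by 39 dB.
After 3:1 compression the overshoot becomes 39/3 = 13 dB.
So the signal is attenuated by 39 − 13 = 26 dB.

26 dB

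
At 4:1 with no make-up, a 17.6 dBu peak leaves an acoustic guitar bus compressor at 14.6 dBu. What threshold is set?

13.6 dBu

Gain reduction = 17.6 − 14.6 = 3 dB; output overshoot = GR / (R − 1) = 3 / 3 = 1 dB.
Threshold = output − output overshoot = 14.6 − 1 = 13.6 dBu.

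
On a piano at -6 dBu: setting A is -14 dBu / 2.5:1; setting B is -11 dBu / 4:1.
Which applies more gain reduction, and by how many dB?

A: GR = 8 − 8/2.5 = 4.8 dB.
B: GR = 5 − 5/4 = 3.75 dB.
A applies 1.05 dB more gain reduction.

A, by 1.05 dB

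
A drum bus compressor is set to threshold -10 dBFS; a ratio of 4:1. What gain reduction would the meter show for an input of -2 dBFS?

The signal is 8 dB above threshold.
At 4:1, output sits 8/4 = 2 dB above threshold.
So the signal is attenuated by 8 − 2 = 6 dB.

6 dB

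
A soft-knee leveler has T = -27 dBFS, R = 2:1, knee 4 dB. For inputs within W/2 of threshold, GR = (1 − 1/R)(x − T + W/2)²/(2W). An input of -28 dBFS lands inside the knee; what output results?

-28.0625 dBFS

x − T + W/2 = -28 − (-27) + 2 = 1.
GR = (1 − 1/2) × 1² / 8 = 0.5 × 1 / 8 = 0.0625 dB.
Output = -28 − 0.0625 = -28.0625 dBFS.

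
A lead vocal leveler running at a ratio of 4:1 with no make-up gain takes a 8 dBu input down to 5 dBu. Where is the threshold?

4 dBu

Input is 4 dB above T (since output overshoot × R = input overshoot: (5 − T)·4 = 8 − T gives T = 4 dBu).
Check: 4 + (8 − 4)/4 = 4 + 1 = 5 dBu. ✓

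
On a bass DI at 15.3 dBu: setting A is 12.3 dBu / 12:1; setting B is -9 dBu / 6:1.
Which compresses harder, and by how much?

B, by 17.5 dB

A: overshoot 3 dB → output overshoot 0.25 dB → GR 2.75 dB.
B: overshoot 24.3 dB → output overshoot 4.05 dB → GR 20.25 dB.
Difference: 17.5 dB in favour of B.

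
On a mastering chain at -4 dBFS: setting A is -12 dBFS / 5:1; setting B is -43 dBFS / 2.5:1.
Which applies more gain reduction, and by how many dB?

A: GR = 8 − 8/5 = 6.4 dB.
B: GR = 39 − 39/2.5 = 23.4 dB.
Difference: 17 dB in favour of B.

B, by 17 dB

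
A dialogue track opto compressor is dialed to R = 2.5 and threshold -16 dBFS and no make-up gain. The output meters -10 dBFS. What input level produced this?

-1 dBFS

Post-compression overshoot = -10 − (-16) = 6 dB.
Input overshoot = R × output overshoot = 15 dB → input = -16 + 15 = -1 dBFS.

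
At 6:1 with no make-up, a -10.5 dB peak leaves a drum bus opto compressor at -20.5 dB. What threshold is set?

-22.5 dB

Gain reduction = -10.5 − (-20.5) = 10 dB; output overshoot = GR / (R − 1) = 10 / 5 = 2 dB.
Threshold = output − output overshoot = -20.5 − 2 = -22.5 dB.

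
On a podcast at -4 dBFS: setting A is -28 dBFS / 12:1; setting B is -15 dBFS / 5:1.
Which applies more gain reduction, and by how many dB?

A: GR = 24 − 24/12 = 22 dB.
B: GR = 11 − 11/5 = 8.8 dB.
A reduces 13.2 dB more.

A, by 13.2 dB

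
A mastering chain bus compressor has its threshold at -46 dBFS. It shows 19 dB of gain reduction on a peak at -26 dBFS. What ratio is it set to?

20:1

Input overshoot = -26 − (-46) = 20 dB.
Output overshoot = 20 − 19 = 1 dB.
Ratio = input overshoot / output overshoot = 20 / 1 = 20.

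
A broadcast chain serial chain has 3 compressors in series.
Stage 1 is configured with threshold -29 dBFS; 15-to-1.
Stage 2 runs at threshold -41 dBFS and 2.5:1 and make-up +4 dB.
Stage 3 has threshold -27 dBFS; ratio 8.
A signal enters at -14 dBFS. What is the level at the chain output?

-31.8 dBFS

Stage 1: -14 dBFS is 15 dB over -29 dBFS; at 15:1 that becomes 1 dB over, giving -28 dBFS.
Stage 2: 13 dB above -41 dBFS, reduced 2.5:1 to 5.2 dB above → -35.8 dBFS; +4 dB make-up → -31.8 dBFS.
Stage 3: -31.8 dBFS is at or below the -27 dBFS threshold — no compression; output -31.8 dBFS.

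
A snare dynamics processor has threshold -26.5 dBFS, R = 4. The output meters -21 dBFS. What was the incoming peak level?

-4.5 dBFS

The compressed level sits -21 − (-26.5) = 5.5 dB over threshold.
Before 4:1 compression the overshoot was 5.5 × 4 = 22 dB, so input = -26.5 + 22 = -4.5 dBFS.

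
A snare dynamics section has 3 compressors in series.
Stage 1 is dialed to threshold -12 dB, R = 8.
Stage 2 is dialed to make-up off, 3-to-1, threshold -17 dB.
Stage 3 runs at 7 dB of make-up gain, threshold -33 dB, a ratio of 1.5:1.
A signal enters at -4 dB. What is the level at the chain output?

-14 dB

Stage 1: -4 dB is 8 dB over -12 dB; at 8:1 that becomes 1 dB over, giving -11 dB.
Stage 2: -11 dB is 6 dB over -17 dB; at 3:1 that becomes 2 dB over, giving -15 dB.
Stage 3: overshoot 18 dB → 18/1.5 = 12 dB → -21 dB; +7 dB make-up → -14 dB.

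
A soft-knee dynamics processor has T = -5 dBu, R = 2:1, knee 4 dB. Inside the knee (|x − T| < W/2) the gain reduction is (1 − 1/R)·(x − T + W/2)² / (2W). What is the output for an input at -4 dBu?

-4.5625 dBu

x − T + W/2 = -4 − (-5) + 2 = 3.
GR = (1 − 1/2) × 3² / 8 = 0.5 × 9 / 8 = 0.5625 dB.
Output = -4 − 0.5625 = -4.5625 dBu.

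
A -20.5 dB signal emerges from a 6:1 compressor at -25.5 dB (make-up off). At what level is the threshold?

-26.5 dB

Let T be the threshold. Output overshoot = (input overshoot)/R, so -25.5 − T = (-20.5 − T)/6.
6·(-25.5 − T) = -20.5 − T → 5·T = -153 − (-20.5) = -132.5.
T = -132.5/5 = -26.5 dB.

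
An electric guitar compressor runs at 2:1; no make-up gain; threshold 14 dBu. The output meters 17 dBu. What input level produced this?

The compressed level sits 17 − 14 = 3 dB over threshold.
Undo the ratio: input overshoot = 3 × 2 = 6 dB, giving input = 20 dBu.

20 dBu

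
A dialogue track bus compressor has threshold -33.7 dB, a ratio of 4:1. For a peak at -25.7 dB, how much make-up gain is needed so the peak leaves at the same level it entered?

6 dB

Overshoot 8 dB → 8/4 = 2 dB after compression, so the compressed level is -33.7 + 2 = -31.7 dB.
Make-up = target − compressed = -25.7 − (-31.7) = 6 dB.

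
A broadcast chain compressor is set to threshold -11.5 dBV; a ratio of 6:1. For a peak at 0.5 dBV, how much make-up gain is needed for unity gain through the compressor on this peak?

10 dB

Without make-up, output = threshold + overshoot/6 = -11.5 + 2 = -9.5 dBV.
Gap to target: 10 dB.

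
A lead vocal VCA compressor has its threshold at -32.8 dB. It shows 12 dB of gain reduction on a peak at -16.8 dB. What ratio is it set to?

Input overshoot = -16.8 − (-32.8) = 16 dB.
Output overshoot = 16 − 12 = 4 dB.
Ratio = input overshoot / output overshoot = 16 / 4 = 4.

4:1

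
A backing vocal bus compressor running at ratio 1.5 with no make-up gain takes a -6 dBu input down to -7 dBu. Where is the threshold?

-9 dBu

Let T be the threshold. Output overshoot = (input overshoot)/R, so -7 − T = (-6 − T)/1.5.
1.5·(-7 − T) = -6 − T → 0.5·T = -10.5 − (-6) = -4.5.
T = -4.5/0.5 = -9 dBu.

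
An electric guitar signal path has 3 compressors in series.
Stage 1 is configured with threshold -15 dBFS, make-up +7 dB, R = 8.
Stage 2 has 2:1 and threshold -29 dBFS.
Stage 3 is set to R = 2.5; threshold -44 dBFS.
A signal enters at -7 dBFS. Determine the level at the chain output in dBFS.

-33.6 dBFS

Stage 1: -7 dBFS is 8 dB over -15 dBFS; at 8:1 that becomes 1 dB over, giving -14 dBFS; +7 dB make-up → -7 dBFS.
Stage 2: 22 dB above -29 dBFS, reduced 2:1 to 11 dB above → -18 dBFS.
Stage 3: overshoot 26 dB → 26/2.5 = 10.4 dB → -33.6 dBFS.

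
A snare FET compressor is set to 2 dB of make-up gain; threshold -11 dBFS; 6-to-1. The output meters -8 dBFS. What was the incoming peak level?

-5 dBFS

Remove make-up: -8 − 2 = -10 dBFS.
That's 1 dB above the -11 dBFS threshold.
Undo the ratio: input overshoot = 1 × 6 = 6 dB, giving input = -5 dBFS.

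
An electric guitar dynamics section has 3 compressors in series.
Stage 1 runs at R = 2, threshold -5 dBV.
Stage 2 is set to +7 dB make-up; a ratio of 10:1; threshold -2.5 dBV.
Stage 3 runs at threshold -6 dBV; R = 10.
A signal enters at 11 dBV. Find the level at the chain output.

-4.895 dBV

Stage 1: overshoot 16 dB → 16/2 = 8 dB → 3 dBV.
Stage 2: 5.5 dB above -2.5 dBV, reduced 10:1 to 0.55 dB above → -1.95 dBV; +7 dB make-up → 5.05 dBV.
Stage 3: overshoot 11.05 dB → 11.05/10 = 1.105 dB → -4.895 dBV.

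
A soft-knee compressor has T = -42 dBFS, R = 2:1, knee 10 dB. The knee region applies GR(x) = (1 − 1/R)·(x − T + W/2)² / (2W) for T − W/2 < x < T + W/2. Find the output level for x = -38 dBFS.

x − T + W/2 = -38 − (-42) + 5 = 9.
GR = (1 − 1/2) × 9² / 20 = 0.5 × 81 / 20 = 2.025 dB.
Output = -38 − 2.025 = -40.025 dBFS.

-40.025 dBFS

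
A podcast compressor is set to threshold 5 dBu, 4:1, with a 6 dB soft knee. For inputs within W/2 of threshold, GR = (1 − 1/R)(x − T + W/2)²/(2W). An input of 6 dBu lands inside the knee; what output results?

5 dBu

x − T + W/2 = 6 − 5 + 3 = 4.
GR = (1 − 1/4) × 4² / 12 = 0.75 × 16 / 12 = 1 dB.
Output = 6 − 1 = 5 dBu.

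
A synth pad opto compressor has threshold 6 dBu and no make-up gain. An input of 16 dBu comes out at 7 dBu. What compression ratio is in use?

10:1

Input overshoot = 16 − 6 = 10 dB; output overshoot = 7 − 6 = 1 dB.
Ratio = 10 / 1 = 10.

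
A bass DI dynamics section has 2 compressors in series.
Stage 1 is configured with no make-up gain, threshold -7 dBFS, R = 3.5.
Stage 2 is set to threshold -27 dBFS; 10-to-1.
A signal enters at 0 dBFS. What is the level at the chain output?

Stage 1: 0 dBFS is 7 dB over -7 dBFS; at 3.5:1 that becomes 2 dB over, giving -5 dBFS.
Stage 2: -5 dBFS is 22 dB over -27 dBFS; at 10:1 that becomes 2.2 dB over, giving -24.8 dBFS.

-24.8 dBFS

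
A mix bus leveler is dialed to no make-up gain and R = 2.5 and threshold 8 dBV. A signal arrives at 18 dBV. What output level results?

12 dBV

18 dBV sits 10 dB over threshold.
At 2.5:1 the overshoot is divided by 2.5, leaving 4 dB above threshold.
That puts the output at 12 dBV.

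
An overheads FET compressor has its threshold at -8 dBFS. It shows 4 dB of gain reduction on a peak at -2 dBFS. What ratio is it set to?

3:1

Input overshoot = -2 − (-8) = 6 dB.
Output overshoot = 6 − 4 = 2 dB.
Ratio = input overshoot / output overshoot = 6 / 2 = 3.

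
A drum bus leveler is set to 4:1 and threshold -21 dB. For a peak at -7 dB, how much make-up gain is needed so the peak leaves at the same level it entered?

10.5 dB

Without make-up, output = threshold + overshoot/4 = -21 + 3.5 = -17.5 dB.
Gap to target: 10.5 dB.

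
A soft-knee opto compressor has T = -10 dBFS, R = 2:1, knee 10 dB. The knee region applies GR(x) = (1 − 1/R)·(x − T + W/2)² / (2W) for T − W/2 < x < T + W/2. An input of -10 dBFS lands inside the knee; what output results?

-10.625 dBFS

x − T + W/2 = -10 − (-10) + 5 = 5.
GR = (1 − 1/2) × 5² / 20 = 0.5 × 25 / 20 = 0.625 dB.
Output = -10 − 0.625 = -10.625 dBFS.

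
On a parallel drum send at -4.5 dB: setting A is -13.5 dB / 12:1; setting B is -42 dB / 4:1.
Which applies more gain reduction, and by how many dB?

A: overshoot 9 dB → output overshoot 0.75 dB → GR 8.25 dB.
B: overshoot 37.5 dB → output overshoot 9.375 dB → GR 28.125 dB.
Difference: 19.875 dB in favour of B.

B, by 19.875 dB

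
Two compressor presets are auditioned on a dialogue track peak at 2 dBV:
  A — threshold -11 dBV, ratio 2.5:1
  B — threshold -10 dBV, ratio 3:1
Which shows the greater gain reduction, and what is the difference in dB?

A: GR = 13 − 13/2.5 = 7.8 dB.
B: GR = 12 − 12/3 = 8 dB.
B applies 0.2 dB more gain reduction.

B, by 0.2 dB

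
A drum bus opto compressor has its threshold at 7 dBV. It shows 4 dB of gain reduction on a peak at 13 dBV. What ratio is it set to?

Input overshoot = 13 − 7 = 6 dB.
Output overshoot = 6 − 4 = 2 dB.
Ratio = input overshoot / output overshoot = 6 / 2 = 3.

3:1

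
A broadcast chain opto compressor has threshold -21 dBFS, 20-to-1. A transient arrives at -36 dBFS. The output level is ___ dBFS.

-36 dBFS

-36 dBFS is 15 dB below the -21 dBFS threshold, so no gain reduction is applied.
Output = input = -36 dBFS.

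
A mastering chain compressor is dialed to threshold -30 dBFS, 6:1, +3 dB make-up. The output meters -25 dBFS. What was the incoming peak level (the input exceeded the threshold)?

-18 dBFS

Remove make-up: -25 − 3 = -28 dBFS.
The compressed level sits -28 − (-30) = 2 dB over threshold.
Input overshoot = R × output overshoot = 12 dB → input = -30 + 12 = -18 dBFS.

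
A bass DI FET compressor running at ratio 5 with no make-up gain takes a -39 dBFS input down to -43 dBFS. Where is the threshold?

Input is 5 dB above T (since output overshoot × R = input overshoot: (-43 − T)·5 = -39 − T gives T = -44 dBFS).
Check: -44 + (-39 − (-44))/5 = -44 + 1 = -43 dBFS. ✓

-44 dBFS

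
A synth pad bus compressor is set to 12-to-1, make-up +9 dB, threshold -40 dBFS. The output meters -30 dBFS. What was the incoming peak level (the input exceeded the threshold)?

Stripping the +9 dB make-up gives -39 dBFS at the gain stage.
The compressed level sits -39 − (-40) = 1 dB over threshold.
Input overshoot = R × output overshoot = 12 dB → input = -40 + 12 = -28 dBFS.

-28 dBFS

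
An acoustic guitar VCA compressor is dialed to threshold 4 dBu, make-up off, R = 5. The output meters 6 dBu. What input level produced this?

That's 2 dB above the 4 dBu threshold.
Before 5:1 compression the overshoot was 2 × 5 = 10 dB, so input = 4 + 10 = 14 dBu.

14 dBu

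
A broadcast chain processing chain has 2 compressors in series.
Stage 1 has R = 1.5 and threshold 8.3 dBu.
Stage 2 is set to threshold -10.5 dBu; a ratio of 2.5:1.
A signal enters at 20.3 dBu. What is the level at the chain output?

Stage 1: 12 dB above 8.3 dBu, reduced 1.5:1 to 8 dB above → 16.3 dBu.
Stage 2: 26.8 dB above -10.5 dBu, reduced 2.5:1 to 10.72 dB above → 0.22 dBu.

0.22 dBu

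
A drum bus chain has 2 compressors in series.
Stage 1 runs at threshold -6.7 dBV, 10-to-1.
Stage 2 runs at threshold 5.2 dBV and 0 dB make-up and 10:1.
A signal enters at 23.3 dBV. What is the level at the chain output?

Stage 1: overshoot 30 dB → 30/10 = 3 dB → -3.7 dBV.
Stage 2: below threshold (-3.7 ≤ 5.2); passes unchanged; output -3.7 dBV.

-3.7 dBV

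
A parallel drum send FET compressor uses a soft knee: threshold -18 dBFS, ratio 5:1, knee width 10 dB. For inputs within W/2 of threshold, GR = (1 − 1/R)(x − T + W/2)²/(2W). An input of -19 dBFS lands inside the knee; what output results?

-19.64 dBFS

x − T + W/2 = -19 − (-18) + 5 = 4.
GR = (1 − 1/5) × 4² / 20 = 0.8 × 16 / 20 = 0.64 dB.
Output = -19 − 0.64 = -19.64 dBFS.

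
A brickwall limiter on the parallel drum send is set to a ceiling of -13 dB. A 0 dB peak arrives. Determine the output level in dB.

-13 dB

The limiter clamps the peak to its -13 dB ceiling.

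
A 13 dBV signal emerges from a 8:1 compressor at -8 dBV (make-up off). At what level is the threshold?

-11 dBV

Input is 24 dB above T (since output overshoot × R = input overshoot: (-8 − T)·8 = 13 − T gives T = -11 dBV).
Check: -11 + (13 − (-11))/8 = -11 + 3 = -8 dBV. ✓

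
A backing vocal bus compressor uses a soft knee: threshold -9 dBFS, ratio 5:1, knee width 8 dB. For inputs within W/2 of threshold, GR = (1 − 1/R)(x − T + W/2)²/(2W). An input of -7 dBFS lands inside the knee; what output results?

x − T + W/2 = -7 − (-9) + 4 = 6.
GR = (1 − 1/5) × 6² / 16 = 0.8 × 36 / 16 = 1.8 dB.
Output = -7 − 1.8 = -8.8 dBFS.

-8.8 dBFS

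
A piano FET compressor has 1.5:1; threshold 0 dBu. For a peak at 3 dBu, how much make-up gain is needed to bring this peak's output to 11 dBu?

9 dB

Without make-up, output = threshold + overshoot/1.5 = 0 + 2 = 2 dBu.
Gap to target: 9 dB.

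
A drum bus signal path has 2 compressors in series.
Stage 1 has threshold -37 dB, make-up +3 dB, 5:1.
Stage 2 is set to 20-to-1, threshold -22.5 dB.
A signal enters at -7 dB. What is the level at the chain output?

-28 dB

Stage 1: -7 dB is 30 dB over -37 dB; at 5:1 that becomes 6 dB over, giving -31 dB; +3 dB make-up → -28 dB.
Stage 2: -28 dB is at or below the -22.5 dB threshold — no compression; output -28 dB.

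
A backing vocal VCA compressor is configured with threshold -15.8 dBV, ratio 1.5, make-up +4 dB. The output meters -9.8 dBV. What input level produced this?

-12.8 dBV

Before make-up, the level was -9.8 − 4 = -13.8 dBV.
The compressed level sits -13.8 − (-15.8) = 2 dB over threshold.
Input overshoot = R × output overshoot = 3 dB → input = -15.8 + 3 = -12.8 dBV.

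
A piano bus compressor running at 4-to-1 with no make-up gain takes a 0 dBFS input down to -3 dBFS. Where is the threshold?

-4 dBFS

Input is 4 dB above T (since output overshoot × R = input overshoot: (-3 − T)·4 = 0 − T gives T = -4 dBFS).
Check: -4 + (0 − (-4))/4 = -4 + 1 = -3 dBFS. ✓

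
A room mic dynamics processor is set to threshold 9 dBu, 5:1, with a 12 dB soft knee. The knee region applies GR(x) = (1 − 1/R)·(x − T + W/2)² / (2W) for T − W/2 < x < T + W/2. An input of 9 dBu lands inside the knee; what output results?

7.8 dBu

x − T + W/2 = 9 − 9 + 6 = 6.
GR = (1 − 1/5) × 6² / 24 = 0.8 × 36 / 24 = 1.2 dB.
Output = 9 − 1.2 = 7.8 dBu.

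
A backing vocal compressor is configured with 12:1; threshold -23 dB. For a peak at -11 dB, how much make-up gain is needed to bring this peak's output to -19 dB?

3 dB

The peak compresses to -23 + 12/12 = -22 dB.
To reach -19 dB requires -19 − (-22) = 3 dB of make-up.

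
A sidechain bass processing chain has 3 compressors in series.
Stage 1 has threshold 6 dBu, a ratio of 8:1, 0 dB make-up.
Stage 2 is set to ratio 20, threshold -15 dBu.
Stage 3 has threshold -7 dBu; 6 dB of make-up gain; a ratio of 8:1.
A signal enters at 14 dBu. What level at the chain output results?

Stage 1: overshoot 8 dB → 8/8 = 1 dB → 7 dBu.
Stage 2: overshoot 22 dB → 22/20 = 1.1 dB → -13.9 dBu.
Stage 3: -13.9 dBu ≤ -7 dBu, so stage 3 doesn't engage; make-up brings it to -7.9 dBu.

-7.9 dBu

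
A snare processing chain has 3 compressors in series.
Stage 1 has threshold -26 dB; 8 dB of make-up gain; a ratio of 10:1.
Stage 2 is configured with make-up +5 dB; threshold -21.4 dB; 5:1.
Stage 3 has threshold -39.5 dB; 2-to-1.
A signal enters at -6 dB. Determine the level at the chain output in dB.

Stage 1: 20 dB above -26 dB, reduced 10:1 to 2 dB above → -24 dB; +8 dB make-up → -16 dB.
Stage 2: -16 dB is 5.4 dB over -21.4 dB; at 5:1 that becomes 1.08 dB over, giving -20.32 dB; +5 dB make-up → -15.32 dB.
Stage 3: overshoot 24.18 dB → 24.18/2 = 12.09 dB → -27.41 dB.

-27.41 dB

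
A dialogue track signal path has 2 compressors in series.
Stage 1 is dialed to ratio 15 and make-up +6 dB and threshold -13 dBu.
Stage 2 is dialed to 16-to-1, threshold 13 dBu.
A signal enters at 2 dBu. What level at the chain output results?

Stage 1: overshoot 15 dB → 15/15 = 1 dB → -12 dBu; +6 dB make-up → -6 dBu.
Stage 2: -6 dBu is at or below the 13 dBu threshold — no compression; output -6 dBu.

-6 dBu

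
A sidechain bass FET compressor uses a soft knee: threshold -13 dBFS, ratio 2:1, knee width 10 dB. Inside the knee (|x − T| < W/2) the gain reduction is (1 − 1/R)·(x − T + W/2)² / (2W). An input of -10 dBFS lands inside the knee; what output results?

-11.6 dBFS

x − T + W/2 = -10 − (-13) + 5 = 8.
GR = (1 − 1/2) × 8² / 20 = 0.5 × 64 / 20 = 1.6 dB.
Output = -10 − 1.6 = -11.6 dBFS.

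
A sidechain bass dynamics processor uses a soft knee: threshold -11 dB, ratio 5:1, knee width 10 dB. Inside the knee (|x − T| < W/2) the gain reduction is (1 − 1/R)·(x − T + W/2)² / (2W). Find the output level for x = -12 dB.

x − T + W/2 = -12 − (-11) + 5 = 4.
GR = (1 − 1/5) × 4² / 20 = 0.8 × 16 / 20 = 0.64 dB.
Output = -12 − 0.64 = -12.64 dB.

-12.64 dB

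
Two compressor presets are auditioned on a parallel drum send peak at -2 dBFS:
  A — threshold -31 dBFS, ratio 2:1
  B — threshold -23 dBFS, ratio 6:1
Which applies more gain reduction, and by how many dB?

B, by 3 dB

A: GR = 29 − 29/2 = 14.5 dB.
B: GR = 21 − 21/6 = 17.5 dB.
B applies 3 dB more gain reduction.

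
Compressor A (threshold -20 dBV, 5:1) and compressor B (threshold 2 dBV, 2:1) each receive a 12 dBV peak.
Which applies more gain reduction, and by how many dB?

A: overshoot 32 dB → output overshoot 6.4 dB → GR 25.6 dB.
B: overshoot 10 dB → output overshoot 5 dB → GR 5 dB.
Difference: 20.6 dB in favour of A.

A, by 20.6 dB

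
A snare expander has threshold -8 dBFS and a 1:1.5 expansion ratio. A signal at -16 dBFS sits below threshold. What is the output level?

-20 dBFS

Undershoot = (-8) − (-16) = 8 dB.
At 1:1.5, that expands to 12 dB under threshold.
Output = -8 − 12 = -20 dBFS.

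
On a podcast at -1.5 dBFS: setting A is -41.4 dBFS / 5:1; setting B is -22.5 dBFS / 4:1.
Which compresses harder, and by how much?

A: GR = 39.9 − 39.9/5 = 31.92 dB.
B: GR = 21 − 21/4 = 15.75 dB.
A reduces 16.17 dB more.

A, by 16.17 dB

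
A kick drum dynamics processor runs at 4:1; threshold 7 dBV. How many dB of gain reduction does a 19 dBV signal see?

9 dB

19 dBV exceeds the threshold by 12 dB.
After 4:1 compression the overshoot becomes 12/4 = 3 dB.
So the signal is attenuated by 12 − 3 = 9 dB.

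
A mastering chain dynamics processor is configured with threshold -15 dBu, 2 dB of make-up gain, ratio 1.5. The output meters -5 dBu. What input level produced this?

Before make-up, the level was -5 − 2 = -7 dBu.
That's 8 dB above the -15 dBu threshold.
Input overshoot = R × output overshoot = 12 dB → input = -15 + 12 = -3 dBu.

-3 dBu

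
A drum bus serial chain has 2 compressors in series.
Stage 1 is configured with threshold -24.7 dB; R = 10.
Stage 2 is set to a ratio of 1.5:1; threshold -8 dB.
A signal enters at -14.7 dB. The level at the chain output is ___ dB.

Stage 1: 10 dB above -24.7 dB, reduced 10:1 to 1 dB above → -23.7 dB.
Stage 2: below threshold (-23.7 ≤ -8); passes unchanged; output -23.7 dB.

-23.7 dB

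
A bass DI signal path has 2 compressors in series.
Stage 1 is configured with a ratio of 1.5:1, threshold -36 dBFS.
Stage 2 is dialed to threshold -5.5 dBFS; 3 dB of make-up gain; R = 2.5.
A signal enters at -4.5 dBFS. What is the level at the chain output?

-12 dBFS

Stage 1: -4.5 dBFS is 31.5 dB over -36 dBFS; at 1.5:1 that becomes 21 dB over, giving -15 dBFS.
Stage 2: -15 dBFS ≤ -5.5 dBFS, so stage 2 doesn't engage; make-up brings it to -12 dBFS.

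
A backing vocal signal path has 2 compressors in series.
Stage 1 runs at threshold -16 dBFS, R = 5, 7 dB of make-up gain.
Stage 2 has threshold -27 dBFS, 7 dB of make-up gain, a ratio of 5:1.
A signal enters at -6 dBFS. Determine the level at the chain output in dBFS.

Stage 1: -6 dBFS is 10 dB over -16 dBFS; at 5:1 that becomes 2 dB over, giving -14 dBFS; +7 dB make-up → -7 dBFS.
Stage 2: -7 dBFS is 20 dB over -27 dBFS; at 5:1 that becomes 4 dB over, giving -23 dBFS; +7 dB make-up → -16 dBFS.

-16 dBFS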